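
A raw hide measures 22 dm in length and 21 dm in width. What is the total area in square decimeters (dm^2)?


462 dm^2

Area = length x width
Area = 22 x 21 = 462 dm^2


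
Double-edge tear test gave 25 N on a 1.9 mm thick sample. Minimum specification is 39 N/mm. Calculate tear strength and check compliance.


Tear strength = 13.2 N/mm
Compliant: No


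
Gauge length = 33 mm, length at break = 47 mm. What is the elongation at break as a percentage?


42.4%

Extension = 47 - 33 = 14 mm
Elongation = 14 / 33 x 100 = 42.4%


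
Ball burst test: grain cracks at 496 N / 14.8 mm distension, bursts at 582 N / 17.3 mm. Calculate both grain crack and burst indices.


Crack index = 33.5 N/mm
Burst index = 33.6 N/mm

Crack index = 496 / 14.8 = 33.5 N/mm
Burst index = 582 / 17.3 = 33.6 N/mm


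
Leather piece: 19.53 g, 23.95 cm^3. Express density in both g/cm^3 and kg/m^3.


0.815 g/cm^3
815 kg/m^3

Density = 19.53 / 23.95 = 0.815 g/cm^3
Convert: 0.815 x 1000 = 815 kg/m^3


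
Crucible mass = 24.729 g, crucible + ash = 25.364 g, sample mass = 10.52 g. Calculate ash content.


Ash mass = 0.635 g
Ash content = 6.04%

Ash mass = 25.364 - 24.729 = 0.635 g
Ash% = 0.635 / 10.52 x 100 = 6.04%


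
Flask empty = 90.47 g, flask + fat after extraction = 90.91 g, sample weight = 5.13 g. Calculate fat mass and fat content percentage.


Fat mass = 90.91 - 90.47 = 0.44 g
Fat% = 0.44 / 5.13 x 100 = 8.6%


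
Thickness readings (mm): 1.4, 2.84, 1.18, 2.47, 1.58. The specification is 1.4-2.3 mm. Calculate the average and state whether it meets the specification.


Average = 1.89 mm
Within specification: Yes

Sum = 9.47
Average = 9.47 / 5 = 1.89 mm
Specification range: 1.4 to 2.3 mm
Within spec: Yes


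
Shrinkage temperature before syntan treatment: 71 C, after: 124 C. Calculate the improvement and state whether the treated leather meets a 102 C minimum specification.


Improvement = 124 - 71 = 53 C
Spec check: 124 C >= 102 C? Yes


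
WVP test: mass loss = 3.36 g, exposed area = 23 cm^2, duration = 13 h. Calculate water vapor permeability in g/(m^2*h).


112.37 g/(m^2*h)


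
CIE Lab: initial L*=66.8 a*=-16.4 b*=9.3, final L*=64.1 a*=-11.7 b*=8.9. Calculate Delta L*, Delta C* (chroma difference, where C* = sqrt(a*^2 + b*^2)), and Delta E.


Delta L* = 64.1 - 66.8 = -2.7
C1* = sqrt((-16.4)^2 + (9.3)^2) = 18.853
C2* = sqrt((-11.7)^2 + (8.9)^2) = 14.700
Delta C* = 14.700 - 18.853 = -4.15
Delta E = sqrt((-2.7)^2 + (4.7)^2 + (-0.4)^2) = 5.44


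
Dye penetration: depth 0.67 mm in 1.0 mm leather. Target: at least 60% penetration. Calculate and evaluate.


Penetration = 67.0%
Meets target: Yes


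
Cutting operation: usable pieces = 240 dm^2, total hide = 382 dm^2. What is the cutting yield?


Yield = usable / total x 100
Yield = 240 / 382 x 100 = 62.8%


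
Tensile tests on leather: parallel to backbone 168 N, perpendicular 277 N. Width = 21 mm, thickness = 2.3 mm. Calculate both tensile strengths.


Area = 21 x 2.3 = 48.3 mm^2
TS (parallel) = 168 / 48.3 = 3.48 N/mm^2
TS (perpendicular) = 277 / 48.3 = 5.73 N/mm^2


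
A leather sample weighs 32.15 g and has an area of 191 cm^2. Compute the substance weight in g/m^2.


1683.2 g/m^2


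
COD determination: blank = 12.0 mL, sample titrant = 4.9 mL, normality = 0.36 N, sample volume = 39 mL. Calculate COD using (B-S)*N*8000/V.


524.3 mg/L


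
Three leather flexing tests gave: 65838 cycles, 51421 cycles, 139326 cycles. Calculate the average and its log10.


Average = (65838 + 51421 + 139326) / 3 = 85528 cycles
log10(85528) = 4.93


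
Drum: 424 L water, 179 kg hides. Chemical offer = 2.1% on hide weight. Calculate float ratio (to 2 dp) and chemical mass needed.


Float ratio = 424 / 179 = 2.37
Chemical = 179 x 2.1 / 100 = 3.759 kg


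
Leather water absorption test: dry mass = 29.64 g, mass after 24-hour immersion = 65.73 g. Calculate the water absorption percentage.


121.8%


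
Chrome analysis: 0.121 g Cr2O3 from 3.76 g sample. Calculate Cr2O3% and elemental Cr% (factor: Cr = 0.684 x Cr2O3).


Cr2O3 = 3.22%
Cr = 2.20%


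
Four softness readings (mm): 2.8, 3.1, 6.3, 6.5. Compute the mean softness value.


Sum = 2.8 + 3.1 + 6.3 + 6.5
Mean = 18.7 / 4 = 4.68 mm


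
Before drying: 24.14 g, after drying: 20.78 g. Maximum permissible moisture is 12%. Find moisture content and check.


Moisture content = 13.9%
Acceptable: No

MC = (24.14 - 20.78) / 24.14 x 100 = 13.9%
Maximum: 12%
Acceptable: No


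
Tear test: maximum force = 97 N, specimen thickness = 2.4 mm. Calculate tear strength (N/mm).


Tear strength = force / thickness
Tear = 97 / 2.4 = 40.4 N/mm


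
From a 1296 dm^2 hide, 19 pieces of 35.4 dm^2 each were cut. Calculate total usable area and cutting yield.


Total usable = 19 x 35.4 = 672.6 dm^2
Yield = 672.6 / 1296 x 100 = 51.9%


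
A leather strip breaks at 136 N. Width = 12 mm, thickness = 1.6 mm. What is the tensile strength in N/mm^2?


7.08 N/mm^2


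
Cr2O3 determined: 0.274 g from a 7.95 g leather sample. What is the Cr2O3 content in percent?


Cr2O3% = 0.274 / 7.95 x 100
Cr2O3% = 3.45%


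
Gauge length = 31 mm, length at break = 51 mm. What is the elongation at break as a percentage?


Extension = 51 - 31 = 20 mm
Elongation = 20 / 31 x 100 = 64.5%


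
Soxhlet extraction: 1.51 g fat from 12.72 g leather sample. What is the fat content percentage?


Fat content = 1.51 / 12.72 x 100
Fat = 11.9%


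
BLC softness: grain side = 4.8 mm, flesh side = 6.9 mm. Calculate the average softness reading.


Average = (4.8 + 6.9) / 2
Average = 5.85 mm


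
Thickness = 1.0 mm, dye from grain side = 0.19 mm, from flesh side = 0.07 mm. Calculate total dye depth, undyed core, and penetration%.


Total dyed = 0.19 + 0.07 = 0.26 mm
Undyed core = 1.0 - 0.26 = 0.74 mm
Penetration = 0.26 / 1.0 x 100 = 26.0%


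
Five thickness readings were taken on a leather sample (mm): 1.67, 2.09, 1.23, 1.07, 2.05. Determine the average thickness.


Sum = 1.67 + 2.09 + 1.23 + 1.07 + 2.05 = 8.11
Average = 8.11 / 5 = 1.62 mm


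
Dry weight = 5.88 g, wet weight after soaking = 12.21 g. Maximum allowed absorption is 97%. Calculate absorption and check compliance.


WA = (12.21 - 5.88) / 5.88 x 100 = 107.7%
Maximum allowed: 97%
Compliant: No


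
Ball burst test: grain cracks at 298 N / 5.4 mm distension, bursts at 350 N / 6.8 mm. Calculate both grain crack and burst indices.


Crack index = 55.2 N/mm
Burst index = 51.5 N/mm


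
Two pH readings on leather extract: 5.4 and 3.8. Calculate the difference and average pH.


Difference = |5.4 - 3.8| = 1.6
Average = (5.4 + 3.8) / 2 = 4.60


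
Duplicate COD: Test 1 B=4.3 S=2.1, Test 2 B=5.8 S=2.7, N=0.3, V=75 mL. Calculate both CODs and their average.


COD1 = 70.4 mg/L
COD2 = 99.2 mg/L
Average = 84.8 mg/L

COD1 = (4.3 - 2.1) x 0.3 x 8000 / 75 = 70.4 mg/L
COD2 = (5.8 - 2.7) x 0.3 x 8000 / 75 = 99.2 mg/L
Average = (70.4 + 99.2) / 2 = 84.8 mg/L


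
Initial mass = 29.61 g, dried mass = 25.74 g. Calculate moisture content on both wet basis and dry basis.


Wet basis = 13.1%
Dry basis = 15.0%

Moisture lost = 29.61 - 25.74 = 3.87 g
Wet basis MC = 3.87 / 29.61 x 100 = 13.1%
Dry basis MC = 3.87 / 25.74 x 100 = 15.0%


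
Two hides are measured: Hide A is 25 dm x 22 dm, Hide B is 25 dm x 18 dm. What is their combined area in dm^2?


1000 dm^2


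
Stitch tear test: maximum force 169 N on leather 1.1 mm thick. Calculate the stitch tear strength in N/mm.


153.6 N/mm


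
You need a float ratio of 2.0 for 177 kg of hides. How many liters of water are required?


354.0 L

Water = hide weight x target ratio
Water = 177 x 2.0 = 354.0 L


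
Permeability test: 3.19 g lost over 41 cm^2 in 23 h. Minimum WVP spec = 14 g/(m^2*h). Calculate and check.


WVP = 3.19 / (41 x 23) x 10000 = 33.83 g/(m^2*h)
Minimum: 14 g/(m^2*h)
Meets spec: Yes


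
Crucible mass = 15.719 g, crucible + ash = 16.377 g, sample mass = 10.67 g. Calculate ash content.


Ash mass = 16.377 - 15.719 = 0.658 g
Ash% = 0.658 / 10.67 x 100 = 6.17%


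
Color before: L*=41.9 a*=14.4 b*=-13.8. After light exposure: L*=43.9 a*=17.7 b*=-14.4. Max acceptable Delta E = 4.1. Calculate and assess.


dL = 2.0, da = 3.3, db = -0.6
dE = sqrt((2.0)^2 + (3.3)^2 + (-0.6)^2) = 3.91
Max = 4.1
Passes: Yes


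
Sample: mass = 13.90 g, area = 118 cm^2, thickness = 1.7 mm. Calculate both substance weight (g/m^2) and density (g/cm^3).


Substance weight = 1178.0 g/m^2
Density = 0.693 g/cm^3


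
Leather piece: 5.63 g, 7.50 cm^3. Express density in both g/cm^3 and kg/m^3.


Density = 5.63 / 7.50 = 0.751 g/cm^3
Convert: 0.751 x 1000 = 751 kg/m^3


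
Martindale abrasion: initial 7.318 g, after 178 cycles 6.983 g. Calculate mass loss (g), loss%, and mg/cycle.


Loss = 7.318 - 6.983 = 0.335 g
Loss% = 0.335 / 7.318 x 100 = 4.58%
Rate = 0.335 / 178 x 1000 = 1.882 mg/cycle


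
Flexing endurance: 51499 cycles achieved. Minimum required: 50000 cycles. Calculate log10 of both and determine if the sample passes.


log10(51499) = 4.71
log10(50000) = 4.70
Passes: Yes


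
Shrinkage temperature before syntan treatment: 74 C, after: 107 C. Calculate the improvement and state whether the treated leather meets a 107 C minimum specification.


Improvement = 107 - 74 = 33 C
Spec check: 107 C >= 107 C? Yes


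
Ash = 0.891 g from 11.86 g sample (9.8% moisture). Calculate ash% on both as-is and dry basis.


As-is ash = 7.51%
Dry-basis ash = 8.33%

As-is ash% = 0.891 / 11.86 x 100 = 7.51%
Dry mass = 11.86 x (100 - 9.8) / 100 = 10.69772 g
Dry-basis ash% = 0.891 / 10.69772 x 100 = 8.33%


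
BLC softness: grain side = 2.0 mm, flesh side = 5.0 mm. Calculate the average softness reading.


Average = (2.0 + 5.0) / 2
Average = 3.50 mm


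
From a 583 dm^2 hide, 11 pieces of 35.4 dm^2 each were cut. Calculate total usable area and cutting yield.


Total usable = 11 x 35.4 = 389.4 dm^2
Yield = 389.4 / 583 x 100 = 66.8%


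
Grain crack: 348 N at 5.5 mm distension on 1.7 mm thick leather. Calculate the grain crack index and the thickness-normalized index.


Crack index = 348 / 5.5 = 63.3 N/mm
Normalized = 63.3 / 1.7 = 37.2 N/mm per mm


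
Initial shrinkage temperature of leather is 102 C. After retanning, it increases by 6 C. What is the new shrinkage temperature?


108 C

New Ts = 102 + 6 = 108 C


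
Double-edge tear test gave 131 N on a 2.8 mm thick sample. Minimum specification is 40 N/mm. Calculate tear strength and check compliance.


Tear strength = 131 / 2.8 = 46.8 N/mm
Required minimum = 40 N/mm
Compliant: Yes


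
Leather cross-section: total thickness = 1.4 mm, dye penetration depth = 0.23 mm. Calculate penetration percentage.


Penetration% = 0.23 / 1.4 x 100
Penetration = 16.4%


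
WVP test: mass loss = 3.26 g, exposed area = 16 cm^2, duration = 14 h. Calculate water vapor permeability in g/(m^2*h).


WVP = mass_loss / (area x time) x 10000
WVP = 3.26 / (16 x 14) x 10000
WVP = 3.26 / 224 x 10000 = 145.54 g/(m^2*h)


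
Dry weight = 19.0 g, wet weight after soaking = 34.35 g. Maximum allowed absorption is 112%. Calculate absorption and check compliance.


WA = (34.35 - 19.0) / 19.0 x 100 = 80.8%
Maximum allowed: 112%
Compliant: Yes


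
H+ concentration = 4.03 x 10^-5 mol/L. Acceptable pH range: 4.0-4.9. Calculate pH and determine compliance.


pH = -log10(4.03 x 10^-5) = 4.39
Range: 4.0 to 4.9
Compliant: Yes


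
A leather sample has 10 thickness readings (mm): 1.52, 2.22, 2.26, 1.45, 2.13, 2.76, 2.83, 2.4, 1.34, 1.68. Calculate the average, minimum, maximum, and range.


Sum = 20.59
Average = 20.59 / 10 = 2.06 mm
Minimum = 1.34 mm
Maximum = 2.83 mm
Range = 2.83 - 1.34 = 1.49 mm


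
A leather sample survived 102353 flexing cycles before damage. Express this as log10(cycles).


5.01

log10(102353) = 5.01


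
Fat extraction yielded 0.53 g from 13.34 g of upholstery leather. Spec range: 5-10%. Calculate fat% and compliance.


Fat content = 4.0%
Compliant: No

Fat% = 0.53 / 13.34 x 100 = 4.0%
Spec range: 5-10%
Compliant: No


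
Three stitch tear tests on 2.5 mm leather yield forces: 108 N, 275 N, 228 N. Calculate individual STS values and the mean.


STS1 = 108 / 2.5 = 43.2 N/mm
STS2 = 275 / 2.5 = 110.0 N/mm
STS3 = 228 / 2.5 = 91.2 N/mm
Mean = (43.2 + 110.0 + 91.2) / 3 = 81.5 N/mm


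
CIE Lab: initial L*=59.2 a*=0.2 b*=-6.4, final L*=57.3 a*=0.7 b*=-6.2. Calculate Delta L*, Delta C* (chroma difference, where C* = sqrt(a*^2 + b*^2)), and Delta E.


Delta L* = -1.9
Delta C* = -0.16
Delta E = 1.97


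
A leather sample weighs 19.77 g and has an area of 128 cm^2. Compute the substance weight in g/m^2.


Substance weight = mass / area x 10000
SW = 19.77 / 128 x 10000
SW = 1544.5 g/m^2


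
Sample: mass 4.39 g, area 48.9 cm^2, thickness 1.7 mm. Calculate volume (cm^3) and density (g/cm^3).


Thickness in cm = 1.7 / 10 = 0.17 cm
Volume = 48.9 x 0.17 = 8.313 cm^3
Density = 4.39 / 8.313 = 0.528 g/cm^3


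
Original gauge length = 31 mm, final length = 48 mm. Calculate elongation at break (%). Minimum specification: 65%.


Elongation = 54.8%
Meets spec: No


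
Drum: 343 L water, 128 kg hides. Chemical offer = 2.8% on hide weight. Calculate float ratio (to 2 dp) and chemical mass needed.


Float ratio = 343 / 128 = 2.68
Chemical = 128 x 2.8 / 100 = 3.584 kg


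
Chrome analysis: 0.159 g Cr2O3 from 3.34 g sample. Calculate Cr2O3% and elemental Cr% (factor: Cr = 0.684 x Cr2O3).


Cr2O3% = 0.159 / 3.34 x 100 = 4.76%
Cr% = 4.76 x 0.684 = 3.26%


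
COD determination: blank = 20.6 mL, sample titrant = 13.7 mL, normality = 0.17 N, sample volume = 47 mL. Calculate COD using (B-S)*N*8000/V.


COD = (20.6 - 13.7) x 0.17 x 8000 / 47
COD = 6.9 x 0.17 x 8000 / 47
COD = 199.7 mg/L


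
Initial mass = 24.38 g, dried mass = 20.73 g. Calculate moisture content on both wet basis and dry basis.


Moisture lost = 24.38 - 20.73 = 3.65 g
Wet basis MC = 3.65 / 24.38 x 100 = 15.0%
Dry basis MC = 3.65 / 20.73 x 100 = 17.6%


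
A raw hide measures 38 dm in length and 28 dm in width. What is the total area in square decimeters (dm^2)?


1064 dm^2

Area = length x width
Area = 38 x 28 = 1064 dm^2


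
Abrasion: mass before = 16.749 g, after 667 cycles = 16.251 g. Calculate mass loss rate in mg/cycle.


0.747 mg/cycle

Mass loss = 16.749 - 16.251 = 0.498 g
Rate = 0.498 / 667 x 1000 = 0.747 mg/cycle


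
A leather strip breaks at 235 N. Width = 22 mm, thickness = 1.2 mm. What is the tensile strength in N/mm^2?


Cross-sectional area = 22 x 1.2 = 26.4 mm^2
Tensile strength = 235 / 26.4 = 8.90 N/mm^2


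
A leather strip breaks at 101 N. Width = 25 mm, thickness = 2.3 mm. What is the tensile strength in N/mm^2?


1.76 N/mm^2

Cross-sectional area = 25 x 2.3 = 57.5 mm^2
Tensile strength = 101 / 57.5 = 1.76 N/mm^2


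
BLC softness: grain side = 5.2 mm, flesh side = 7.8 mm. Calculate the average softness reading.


6.50 mm

Average = (5.2 + 7.8) / 2
Average = 6.50 mm


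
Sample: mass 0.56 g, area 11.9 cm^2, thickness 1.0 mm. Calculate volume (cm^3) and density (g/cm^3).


Thickness in cm = 1.0 / 10 = 0.10 cm
Volume = 11.9 x 0.10 = 1.190 cm^3
Density = 0.56 / 1.190 = 0.471 g/cm^3


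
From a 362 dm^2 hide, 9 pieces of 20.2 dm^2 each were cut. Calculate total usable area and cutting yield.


Usable area = 181.8 dm^2
Yield = 50.2%


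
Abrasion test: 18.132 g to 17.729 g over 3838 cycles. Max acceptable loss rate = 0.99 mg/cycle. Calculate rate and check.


Rate = 0.105 mg/cycle
Passes: Yes

Loss = 18.132 - 17.729 = 0.403 g
Rate = 0.403 g / 3838 cycles x 1000 = 0.105 mg/cycle
Max = 0.99 mg/cycle
Passes: Yes


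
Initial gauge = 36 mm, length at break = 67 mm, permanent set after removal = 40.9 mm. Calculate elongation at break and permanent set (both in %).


Elongation at break = (67 - 36) / 36 x 100 = 86.1%
Permanent set = (40.9 - 36) / 36 x 100 = 13.6%


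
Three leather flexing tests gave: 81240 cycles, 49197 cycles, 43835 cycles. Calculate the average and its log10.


Average = (81240 + 49197 + 43835) / 3 = 58091 cycles
log10(58091) = 4.76


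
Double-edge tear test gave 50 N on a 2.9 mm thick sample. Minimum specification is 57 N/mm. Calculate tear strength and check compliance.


Tear strength = 50 / 2.9 = 17.2 N/mm
Required minimum = 57 N/mm
Compliant: No


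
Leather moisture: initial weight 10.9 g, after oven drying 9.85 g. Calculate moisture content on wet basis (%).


9.6%

Moisture = 10.9 - 9.85 = 1.05 g
MC = 1.05 / 10.9 x 100 = 9.6%


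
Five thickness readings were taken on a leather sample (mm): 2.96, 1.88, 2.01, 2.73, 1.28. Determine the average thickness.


Sum = 2.96 + 1.88 + 2.01 + 2.73 + 1.28 = 10.86
Average = 10.86 / 5 = 2.17 mm


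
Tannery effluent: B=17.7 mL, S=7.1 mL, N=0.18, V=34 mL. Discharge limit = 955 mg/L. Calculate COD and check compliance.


COD = 448.9 mg/L
Compliant: Yes

COD = (17.7 - 7.1) x 0.18 x 8000 / 34 = 448.9 mg/L
Limit: 955 mg/L
Compliant: Yes


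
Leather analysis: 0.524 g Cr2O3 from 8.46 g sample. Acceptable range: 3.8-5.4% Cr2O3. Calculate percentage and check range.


Cr2O3 = 6.19%
Within range: No

Cr2O3% = 0.524 / 8.46 x 100 = 6.19%
Acceptable range: 3.8 to 5.4%
Within range: No


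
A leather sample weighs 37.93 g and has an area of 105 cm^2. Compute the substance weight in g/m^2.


3612.4 g/m^2

Substance weight = mass / area x 10000
SW = 37.93 / 105 x 10000
SW = 3612.4 g/m^2


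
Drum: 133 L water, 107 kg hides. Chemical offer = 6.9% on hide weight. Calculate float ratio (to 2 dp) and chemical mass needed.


Float ratio = 133 / 107 = 1.24
Chemical = 107 x 6.9 / 100 = 7.383 kg


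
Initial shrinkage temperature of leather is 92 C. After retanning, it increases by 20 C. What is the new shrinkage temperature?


New Ts = 92 + 20 = 112 C


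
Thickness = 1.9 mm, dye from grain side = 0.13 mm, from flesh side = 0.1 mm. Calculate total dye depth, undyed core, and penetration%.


Total dyed = 0.13 + 0.1 = 0.23 mm
Undyed core = 1.9 - 0.23 = 1.67 mm
Penetration = 0.23 / 1.9 x 100 = 12.1%


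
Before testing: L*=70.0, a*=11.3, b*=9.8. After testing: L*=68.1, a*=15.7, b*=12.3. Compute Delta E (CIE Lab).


dL = 68.1 - 70.0 = -1.9
da = 15.7 - 11.3 = 4.4
db = 12.3 - 9.8 = 2.5
dE = sqrt((-1.9)^2 + (4.4)^2 + (2.5)^2) = 5.41


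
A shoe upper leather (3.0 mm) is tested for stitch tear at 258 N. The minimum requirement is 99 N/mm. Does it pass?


STS = 258 / 3.0 = 86.0 N/mm
Minimum required: 99 N/mm
Passes: No


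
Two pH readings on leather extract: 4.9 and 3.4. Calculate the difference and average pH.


Difference = |4.9 - 3.4| = 1.5
Average = (4.9 + 3.4) / 2 = 4.15


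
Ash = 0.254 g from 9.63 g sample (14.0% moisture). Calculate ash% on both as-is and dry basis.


As-is ash = 2.64%
Dry-basis ash = 3.07%


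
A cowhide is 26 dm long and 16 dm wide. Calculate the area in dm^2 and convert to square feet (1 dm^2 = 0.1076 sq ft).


Area = 26 x 16 = 416 dm^2
Conversion: 416 x 0.1076 = 44.76 sq ft


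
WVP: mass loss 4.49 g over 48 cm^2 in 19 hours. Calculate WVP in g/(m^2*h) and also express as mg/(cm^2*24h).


WVP = 49.23 g/(m^2*h)
Daily rate = 118.16 mg/(cm^2*24h)

WVP = 4.49 / (48 x 19) x 10000 = 49.23 g/(m^2*h)
Mass loss in mg = 4.49 x 1000 = 4490 mg
Per cm^2 per 24h in mg: 4490 x 24 / (48 x 19) = 107760 / 912 = 118.16 mg/(cm^2*24h)


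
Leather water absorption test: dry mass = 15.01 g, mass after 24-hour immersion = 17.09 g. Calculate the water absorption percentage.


Water absorbed = 17.09 - 15.01 = 2.08 g
WA% = 2.08 / 15.01 x 100 = 13.9%


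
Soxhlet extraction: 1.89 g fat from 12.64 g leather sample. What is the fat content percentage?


Fat content = 1.89 / 12.64 x 100
Fat = 15.0%


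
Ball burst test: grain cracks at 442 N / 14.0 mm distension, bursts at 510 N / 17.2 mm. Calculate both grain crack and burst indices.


Crack index = 31.6 N/mm
Burst index = 29.7 N/mm


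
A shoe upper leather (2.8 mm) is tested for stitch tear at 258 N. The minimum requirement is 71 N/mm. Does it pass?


STS = 92.1 N/mm
Passes: Yes

STS = 258 / 2.8 = 92.1 N/mm
Minimum required: 71 N/mm
Passes: Yes


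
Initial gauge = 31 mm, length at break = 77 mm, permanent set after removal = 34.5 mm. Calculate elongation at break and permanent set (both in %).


Elongation at break = (77 - 31) / 31 x 100 = 148.4%
Permanent set = (34.5 - 31) / 31 x 100 = 11.3%


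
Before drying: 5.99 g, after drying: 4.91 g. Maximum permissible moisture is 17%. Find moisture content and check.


MC = (5.99 - 4.91) / 5.99 x 100 = 18.0%
Maximum: 17%
Acceptable: No


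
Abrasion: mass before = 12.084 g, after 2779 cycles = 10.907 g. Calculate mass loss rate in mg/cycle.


0.424 mg/cycle


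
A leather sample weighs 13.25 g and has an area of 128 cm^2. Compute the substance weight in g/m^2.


Substance weight = mass / area x 10000
SW = 13.25 / 128 x 10000
SW = 1035.2 g/m^2


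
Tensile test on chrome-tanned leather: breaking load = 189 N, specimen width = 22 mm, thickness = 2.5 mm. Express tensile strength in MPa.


Cross-section = 22 x 2.5 = 55.0 mm^2
TS = 189 / 55.0 = 3.44 MPa
(1 N/mm^2 = 1 MPa)


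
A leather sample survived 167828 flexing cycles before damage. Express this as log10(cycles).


log10(167828) = 5.22


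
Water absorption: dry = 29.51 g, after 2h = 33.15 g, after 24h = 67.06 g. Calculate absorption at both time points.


2h absorption = 12.3%
24h absorption = 127.2%


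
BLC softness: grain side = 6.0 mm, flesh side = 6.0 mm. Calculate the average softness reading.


6.00 mm


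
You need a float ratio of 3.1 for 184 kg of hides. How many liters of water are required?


Water = hide weight x target ratio
Water = 184 x 3.1 = 570.4 L


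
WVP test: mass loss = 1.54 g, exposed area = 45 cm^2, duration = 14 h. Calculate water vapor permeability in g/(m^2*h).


WVP = mass_loss / (area x time) x 10000
WVP = 1.54 / (45 x 14) x 10000
WVP = 1.54 / 630 x 10000 = 24.44 g/(m^2*h)


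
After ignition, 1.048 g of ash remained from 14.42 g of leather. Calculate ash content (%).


Ash% = 1.048 / 14.42 x 100
Ash% = 7.27%


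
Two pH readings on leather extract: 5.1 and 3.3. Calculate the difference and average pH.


Difference = |5.1 - 3.3| = 1.8
Average = (5.1 + 3.3) / 2 = 4.20


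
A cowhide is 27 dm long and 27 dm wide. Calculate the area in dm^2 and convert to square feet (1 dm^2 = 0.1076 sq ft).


Area = 27 x 27 = 729 dm^2
Conversion: 729 x 0.1076 = 78.44 sq ft


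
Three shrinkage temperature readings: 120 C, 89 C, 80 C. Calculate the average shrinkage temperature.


Average = (120 + 89 + 80) / 3
Average = 289 / 3 = 96.3 C


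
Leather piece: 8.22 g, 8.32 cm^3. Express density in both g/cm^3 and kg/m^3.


0.988 g/cm^3
988 kg/m^3


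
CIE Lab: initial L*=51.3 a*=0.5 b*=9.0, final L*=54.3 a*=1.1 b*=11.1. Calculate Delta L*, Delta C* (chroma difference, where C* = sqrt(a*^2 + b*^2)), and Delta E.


Delta L* = 54.3 - 51.3 = 3.0
C1* = sqrt((0.5)^2 + (9.0)^2) = 9.014
C2* = sqrt((1.1)^2 + (11.1)^2) = 11.154
Delta C* = 11.154 - 9.014 = 2.14
Delta E = sqrt((3.0)^2 + (0.6)^2 + (2.1)^2) = 3.71


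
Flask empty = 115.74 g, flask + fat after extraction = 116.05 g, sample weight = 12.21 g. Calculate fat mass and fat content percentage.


Fat mass = 0.31 g
Fat content = 2.5%

Fat mass = 116.05 - 115.74 = 0.31 g
Fat% = 0.31 / 12.21 x 100 = 2.5%


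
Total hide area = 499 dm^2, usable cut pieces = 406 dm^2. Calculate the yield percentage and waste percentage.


Yield = 406 / 499 x 100 = 81.4%
Waste = 499 - 406 = 93 dm^2
Waste% = 100 - 81.4 = 18.6%


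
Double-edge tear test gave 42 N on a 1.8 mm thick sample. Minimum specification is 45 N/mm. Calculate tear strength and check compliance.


Tear strength = 42 / 1.8 = 23.3 N/mm
Required minimum = 45 N/mm
Compliant: No


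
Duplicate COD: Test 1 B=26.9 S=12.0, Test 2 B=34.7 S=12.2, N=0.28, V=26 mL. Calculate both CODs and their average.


COD1 = (26.9 - 12.0) x 0.28 x 8000 / 26 = 1283.7 mg/L
COD2 = (34.7 - 12.2) x 0.28 x 8000 / 26 = 1938.5 mg/L
Average = (1283.7 + 1938.5) / 2 = 1611.1 mg/L


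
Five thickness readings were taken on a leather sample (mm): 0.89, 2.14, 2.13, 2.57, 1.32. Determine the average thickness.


Sum = 0.89 + 2.14 + 2.13 + 2.57 + 1.32 = 9.05
Average = 9.05 / 5 = 1.81 mm


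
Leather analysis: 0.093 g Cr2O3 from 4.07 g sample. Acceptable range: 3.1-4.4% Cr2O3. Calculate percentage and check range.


Cr2O3% = 0.093 / 4.07 x 100 = 2.29%
Acceptable range: 3.1 to 4.4%
Within range: No


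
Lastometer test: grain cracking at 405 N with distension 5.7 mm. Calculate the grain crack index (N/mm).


71.1 N/mm


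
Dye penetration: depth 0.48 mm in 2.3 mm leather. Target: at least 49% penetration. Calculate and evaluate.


Penetration = 20.9%
Meets target: No

Penetration = 0.48 / 2.3 x 100 = 20.9%
Target: 49%
Meets target: No


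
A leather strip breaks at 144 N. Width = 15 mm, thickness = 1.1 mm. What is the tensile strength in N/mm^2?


8.73 N/mm^2


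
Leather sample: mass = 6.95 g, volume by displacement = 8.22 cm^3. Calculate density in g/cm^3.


0.845 g/cm^3

Density = mass / volume
Density = 6.95 / 8.22 = 0.845 g/cm^3


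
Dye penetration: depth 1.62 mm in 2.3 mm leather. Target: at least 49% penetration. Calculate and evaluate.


Penetration = 1.62 / 2.3 x 100 = 70.4%
Target: 49%
Meets target: Yes


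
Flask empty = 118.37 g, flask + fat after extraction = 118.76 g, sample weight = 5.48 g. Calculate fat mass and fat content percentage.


Fat mass = 118.76 - 118.37 = 0.39 g
Fat% = 0.39 / 5.48 x 100 = 7.1%


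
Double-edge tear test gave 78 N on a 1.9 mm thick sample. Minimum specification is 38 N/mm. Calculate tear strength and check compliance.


Tear strength = 78 / 1.9 = 41.1 N/mm
Required minimum = 38 N/mm
Compliant: Yes


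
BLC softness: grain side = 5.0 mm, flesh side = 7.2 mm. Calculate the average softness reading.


Average = (5.0 + 7.2) / 2
Average = 6.10 mm


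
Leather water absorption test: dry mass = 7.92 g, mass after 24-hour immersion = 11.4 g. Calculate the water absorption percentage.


Water absorbed = 11.4 - 7.92 = 3.48 g
WA% = 3.48 / 7.92 x 100 = 43.9%


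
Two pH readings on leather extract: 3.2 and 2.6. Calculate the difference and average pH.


Difference = |3.2 - 2.6| = 0.6
Average = (3.2 + 2.6) / 2 = 2.90


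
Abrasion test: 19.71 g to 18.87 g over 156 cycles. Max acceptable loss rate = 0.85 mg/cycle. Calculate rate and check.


Loss = 19.71 - 18.87 = 0.840 g
Rate = 0.840 g / 156 cycles x 1000 = 5.385 mg/cycle
Max = 0.85 mg/cycle
Passes: No


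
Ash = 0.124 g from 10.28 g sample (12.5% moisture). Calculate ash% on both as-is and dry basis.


As-is ash = 1.21%
Dry-basis ash = 1.38%


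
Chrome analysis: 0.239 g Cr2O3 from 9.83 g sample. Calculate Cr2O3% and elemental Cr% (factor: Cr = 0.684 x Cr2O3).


Cr2O3% = 0.239 / 9.83 x 100 = 2.43%
Cr% = 2.43 x 0.684 = 1.66%


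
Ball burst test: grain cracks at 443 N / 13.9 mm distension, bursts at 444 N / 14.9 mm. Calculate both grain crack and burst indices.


Crack index = 31.9 N/mm
Burst index = 29.8 N/mm

Crack index = 443 / 13.9 = 31.9 N/mm
Burst index = 444 / 14.9 = 29.8 N/mm


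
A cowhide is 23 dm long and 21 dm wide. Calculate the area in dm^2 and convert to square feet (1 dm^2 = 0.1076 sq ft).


Area = 23 x 21 = 483 dm^2
Conversion: 483 x 0.1076 = 51.97 sq ft


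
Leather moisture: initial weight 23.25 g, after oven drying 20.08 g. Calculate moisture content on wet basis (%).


13.6%


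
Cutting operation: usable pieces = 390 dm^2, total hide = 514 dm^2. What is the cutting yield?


Yield = usable / total x 100
Yield = 390 / 514 x 100 = 75.9%


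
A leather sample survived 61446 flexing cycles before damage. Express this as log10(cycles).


4.79


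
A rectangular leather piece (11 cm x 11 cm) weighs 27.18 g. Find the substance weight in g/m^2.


2246.3 g/m^2


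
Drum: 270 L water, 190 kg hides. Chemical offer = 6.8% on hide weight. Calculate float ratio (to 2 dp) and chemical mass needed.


Float ratio = 270 / 190 = 1.42
Chemical = 190 x 6.8 / 100 = 12.92 kg


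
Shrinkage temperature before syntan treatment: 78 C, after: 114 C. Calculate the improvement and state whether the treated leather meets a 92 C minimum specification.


Improvement = 114 - 78 = 36 C
Spec check: 114 C >= 92 C? Yes


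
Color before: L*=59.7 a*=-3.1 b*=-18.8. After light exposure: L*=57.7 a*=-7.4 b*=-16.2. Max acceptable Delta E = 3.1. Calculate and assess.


dL = -2.0, da = -4.3, db = 2.6
dE = sqrt((-2.0)^2 + (-4.3)^2 + (2.6)^2) = 5.41
Max = 3.1
Passes: No


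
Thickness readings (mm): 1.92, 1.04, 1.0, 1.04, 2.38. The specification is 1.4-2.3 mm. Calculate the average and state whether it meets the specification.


Sum = 7.38
Average = 7.38 / 5 = 1.48 mm
Specification range: 1.4 to 2.3 mm
Within spec: Yes


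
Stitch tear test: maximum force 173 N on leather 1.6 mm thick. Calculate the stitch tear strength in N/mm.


108.1 N/mm

Stitch tear strength = force / thickness
STS = 173 / 1.6 = 108.1 N/mm


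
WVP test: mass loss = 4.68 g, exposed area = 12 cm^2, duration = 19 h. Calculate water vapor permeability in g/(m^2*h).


WVP = mass_loss / (area x time) x 10000
WVP = 4.68 / (12 x 19) x 10000
WVP = 4.68 / 228 x 10000 = 205.26 g/(m^2*h)


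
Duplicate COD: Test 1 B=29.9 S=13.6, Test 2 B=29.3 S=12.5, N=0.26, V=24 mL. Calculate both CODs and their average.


COD1 = 1412.7 mg/L
COD2 = 1456.0 mg/L
Average = 1434.4 mg/L

COD1 = (29.9 - 13.6) x 0.26 x 8000 / 24 = 1412.7 mg/L
COD2 = (29.3 - 12.5) x 0.26 x 8000 / 24 = 1456.0 mg/L
Average = (1412.7 + 1456.0) / 2 = 1434.4 mg/L


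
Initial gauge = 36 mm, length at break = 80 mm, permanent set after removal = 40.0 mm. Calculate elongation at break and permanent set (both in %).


Elongation at break = (80 - 36) / 36 x 100 = 122.2%
Permanent set = (40.0 - 36) / 36 x 100 = 11.1%


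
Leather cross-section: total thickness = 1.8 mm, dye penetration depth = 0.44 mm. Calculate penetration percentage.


Penetration% = 0.44 / 1.8 x 100
Penetration = 24.4%


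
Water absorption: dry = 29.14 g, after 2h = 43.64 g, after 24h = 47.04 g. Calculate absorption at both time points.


2h absorption = 49.8%
24h absorption = 61.4%


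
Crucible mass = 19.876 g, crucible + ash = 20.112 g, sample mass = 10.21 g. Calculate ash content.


Ash mass = 20.112 - 19.876 = 0.236 g
Ash% = 0.236 / 10.21 x 100 = 2.31%


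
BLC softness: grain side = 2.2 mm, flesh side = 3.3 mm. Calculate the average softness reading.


2.75 mm

Average = (2.2 + 3.3) / 2
Average = 2.75 mm


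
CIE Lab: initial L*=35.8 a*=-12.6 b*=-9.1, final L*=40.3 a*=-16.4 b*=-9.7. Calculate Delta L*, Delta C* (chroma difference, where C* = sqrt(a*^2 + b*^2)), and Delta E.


Delta L* = 40.3 - 35.8 = 4.5
C1* = sqrt((-12.6)^2 + (-9.1)^2) = 15.543
C2* = sqrt((-16.4)^2 + (-9.7)^2) = 19.054
Delta C* = 19.054 - 15.543 = 3.51
Delta E = sqrt((4.5)^2 + (-3.8)^2 + (-0.6)^2) = 5.92


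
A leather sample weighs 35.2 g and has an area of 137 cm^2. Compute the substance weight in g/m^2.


Substance weight = mass / area x 10000
SW = 35.2 / 137 x 10000
SW = 2569.3 g/m^2


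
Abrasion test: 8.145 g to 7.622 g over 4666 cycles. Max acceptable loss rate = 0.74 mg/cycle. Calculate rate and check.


Rate = 0.112 mg/cycle
Passes: Yes


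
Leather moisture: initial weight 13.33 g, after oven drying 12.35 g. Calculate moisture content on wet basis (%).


7.4%

Moisture = 13.33 - 12.35 = 0.98 g
MC = 0.98 / 13.33 x 100 = 7.4%


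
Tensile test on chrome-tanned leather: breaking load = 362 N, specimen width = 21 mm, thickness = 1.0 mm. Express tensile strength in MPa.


Cross-section = 21 x 1.0 = 21.0 mm^2
TS = 362 / 21.0 = 17.24 MPa
(1 N/mm^2 = 1 MPa)


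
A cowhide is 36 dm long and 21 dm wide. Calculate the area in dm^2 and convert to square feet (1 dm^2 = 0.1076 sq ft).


756 dm^2
81.35 sq ft


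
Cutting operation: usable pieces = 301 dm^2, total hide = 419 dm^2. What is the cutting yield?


71.8%

Yield = usable / total x 100
Yield = 301 / 419 x 100 = 71.8%


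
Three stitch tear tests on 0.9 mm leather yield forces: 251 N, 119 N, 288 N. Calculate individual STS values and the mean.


STS1 = 278.9 N/mm
STS2 = 132.2 N/mm
STS3 = 320.0 N/mm
Mean = 243.7 N/mm


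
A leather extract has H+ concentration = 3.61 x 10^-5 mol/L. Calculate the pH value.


pH = -log10[H+]
pH = -log10(3.61 x 10^-5) = 4.44


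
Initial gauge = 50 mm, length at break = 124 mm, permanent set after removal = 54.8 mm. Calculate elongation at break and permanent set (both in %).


Elongation at break = (124 - 50) / 50 x 100 = 148.0%
Permanent set = (54.8 - 50) / 50 x 100 = 9.6%


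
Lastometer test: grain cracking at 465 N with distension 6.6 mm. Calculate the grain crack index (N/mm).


Grain crack index = force / distension
Index = 465 / 6.6 = 70.5 N/mm


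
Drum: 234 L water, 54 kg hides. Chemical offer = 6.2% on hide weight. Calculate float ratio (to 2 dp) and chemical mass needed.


Float ratio = 4.33
Chemical needed = 3.348 kg

Float ratio = 234 / 54 = 4.33
Chemical = 54 x 6.2 / 100 = 3.348 kg


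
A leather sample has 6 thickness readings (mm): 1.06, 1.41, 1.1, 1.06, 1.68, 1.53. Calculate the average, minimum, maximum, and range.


Sum = 7.84
Average = 7.84 / 6 = 1.31 mm
Minimum = 1.06 mm
Maximum = 1.68 mm
Range = 1.68 - 1.06 = 0.62 mm


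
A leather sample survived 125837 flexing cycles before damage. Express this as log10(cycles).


log10(125837) = 5.10


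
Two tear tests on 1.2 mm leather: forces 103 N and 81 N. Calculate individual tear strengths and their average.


Tear 1 = 103 / 1.2 = 85.8 N/mm
Tear 2 = 81 / 1.2 = 67.5 N/mm
Average = (85.8 + 67.5) / 2 = 76.7 N/mm


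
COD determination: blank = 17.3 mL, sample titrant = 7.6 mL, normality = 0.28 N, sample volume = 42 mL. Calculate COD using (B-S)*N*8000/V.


COD = (17.3 - 7.6) x 0.28 x 8000 / 42
COD = 9.7 x 0.28 x 8000 / 42
COD = 517.3 mg/L


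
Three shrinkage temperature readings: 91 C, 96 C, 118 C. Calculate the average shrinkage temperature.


101.7 C


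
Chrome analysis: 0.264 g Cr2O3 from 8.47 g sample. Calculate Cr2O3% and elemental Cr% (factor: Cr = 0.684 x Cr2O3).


Cr2O3 = 3.12%
Cr = 2.13%


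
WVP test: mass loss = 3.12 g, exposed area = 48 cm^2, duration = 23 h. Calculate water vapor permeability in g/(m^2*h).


28.26 g/(m^2*h)


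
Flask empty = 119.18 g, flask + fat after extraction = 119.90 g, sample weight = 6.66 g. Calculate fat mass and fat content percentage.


Fat mass = 119.90 - 119.18 = 0.72 g
Fat% = 0.72 / 6.66 x 100 = 10.8%


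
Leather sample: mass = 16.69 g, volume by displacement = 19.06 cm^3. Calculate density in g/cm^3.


0.876 g/cm^3


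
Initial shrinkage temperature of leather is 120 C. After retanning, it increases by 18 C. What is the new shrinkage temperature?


138 C


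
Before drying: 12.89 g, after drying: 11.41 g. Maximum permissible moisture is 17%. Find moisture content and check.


MC = (12.89 - 11.41) / 12.89 x 100 = 11.5%
Maximum: 17%
Acceptable: Yes


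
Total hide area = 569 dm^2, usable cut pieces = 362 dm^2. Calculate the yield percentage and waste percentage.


Yield = 63.6%
Waste = 36.4%


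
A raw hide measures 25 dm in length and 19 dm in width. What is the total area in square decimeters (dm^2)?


Area = length x width
Area = 25 x 19 = 475 dm^2


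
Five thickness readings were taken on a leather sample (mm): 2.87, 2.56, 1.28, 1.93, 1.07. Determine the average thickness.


Sum = 2.87 + 2.56 + 1.28 + 1.93 + 1.07 = 9.71
Average = 9.71 / 5 = 1.94 mm


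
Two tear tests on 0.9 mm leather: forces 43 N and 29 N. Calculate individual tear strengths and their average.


Tear 1 = 43 / 0.9 = 47.8 N/mm
Tear 2 = 29 / 0.9 = 32.2 N/mm
Average = (47.8 + 32.2) / 2 = 40.0 N/mm


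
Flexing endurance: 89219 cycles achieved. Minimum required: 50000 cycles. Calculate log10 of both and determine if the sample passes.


Achieved: log10 = 4.95
Required: log10 = 4.70
Passes: Yes


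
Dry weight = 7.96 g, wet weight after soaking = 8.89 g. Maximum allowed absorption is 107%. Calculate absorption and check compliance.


Absorption = 11.7%
Compliant: Yes


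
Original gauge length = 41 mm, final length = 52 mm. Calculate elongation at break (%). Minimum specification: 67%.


Extension = 52 - 41 = 11 mm
Elongation = 11 / 41 x 100 = 26.8%
Minimum required: 67%
Meets specification: No


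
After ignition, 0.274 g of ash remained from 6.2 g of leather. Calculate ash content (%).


Ash% = 0.274 / 6.2 x 100
Ash% = 4.42%


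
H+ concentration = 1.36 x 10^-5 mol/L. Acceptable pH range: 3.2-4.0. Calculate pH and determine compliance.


pH = -log10(1.36 x 10^-5) = 4.87
Range: 3.2 to 4.0
Compliant: No


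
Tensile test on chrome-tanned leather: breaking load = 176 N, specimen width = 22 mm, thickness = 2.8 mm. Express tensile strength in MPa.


Cross-section = 22 x 2.8 = 61.6 mm^2
TS = 176 / 61.6 = 2.86 MPa
(1 N/mm^2 = 1 MPa)


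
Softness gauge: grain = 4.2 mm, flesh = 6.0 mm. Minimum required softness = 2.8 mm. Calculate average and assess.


Average softness = 5.10 mm
Meets requirement: Yes


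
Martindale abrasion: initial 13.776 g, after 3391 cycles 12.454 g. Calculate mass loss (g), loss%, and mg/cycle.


Mass loss = 1.322 g
Loss = 9.60%
Rate = 0.390 mg/cycle


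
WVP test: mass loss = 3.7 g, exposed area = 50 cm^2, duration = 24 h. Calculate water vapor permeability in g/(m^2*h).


30.83 g/(m^2*h)

WVP = mass_loss / (area x time) x 10000
WVP = 3.7 / (50 x 24) x 10000
WVP = 3.7 / 1200 x 10000 = 30.83 g/(m^2*h)


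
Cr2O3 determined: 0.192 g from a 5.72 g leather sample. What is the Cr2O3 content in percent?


3.36%


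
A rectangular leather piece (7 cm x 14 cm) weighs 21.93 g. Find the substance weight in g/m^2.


2237.8 g/m^2

Area = 7 x 14 = 98 cm^2
SW = 21.93 / 98 x 10000 = 2237.8 g/m^2


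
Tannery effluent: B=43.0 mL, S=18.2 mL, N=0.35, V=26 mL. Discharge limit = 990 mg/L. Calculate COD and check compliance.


COD = 2670.8 mg/L
Compliant: No

COD = (43.0 - 18.2) x 0.35 x 8000 / 26 = 2670.8 mg/L
Limit: 990 mg/L
Compliant: No


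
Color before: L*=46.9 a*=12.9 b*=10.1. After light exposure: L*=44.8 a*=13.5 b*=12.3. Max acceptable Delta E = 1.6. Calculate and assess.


dL = -2.1, da = 0.6, db = 2.2
dE = sqrt((-2.1)^2 + (0.6)^2 + (2.2)^2) = 3.10
Max = 1.6
Passes: No


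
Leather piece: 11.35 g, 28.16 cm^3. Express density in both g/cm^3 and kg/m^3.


0.403 g/cm^3
403 kg/m^3

Density = 11.35 / 28.16 = 0.403 g/cm^3
Convert: 0.403 x 1000 = 403 kg/m^3


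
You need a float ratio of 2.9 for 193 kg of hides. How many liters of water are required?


559.7 L

Water = hide weight x target ratio
Water = 193 x 2.9 = 559.7 L


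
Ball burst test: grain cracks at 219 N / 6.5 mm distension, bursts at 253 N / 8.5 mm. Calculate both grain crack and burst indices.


Crack index = 33.7 N/mm
Burst index = 29.8 N/mm


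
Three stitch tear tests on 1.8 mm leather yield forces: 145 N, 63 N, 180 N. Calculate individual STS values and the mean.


STS1 = 80.6 N/mm
STS2 = 35.0 N/mm
STS3 = 100.0 N/mm
Mean = 71.9 N/mm

STS1 = 145 / 1.8 = 80.6 N/mm
STS2 = 63 / 1.8 = 35.0 N/mm
STS3 = 180 / 1.8 = 100.0 N/mm
Mean = (80.6 + 35.0 + 100.0) / 3 = 71.9 N/mm
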